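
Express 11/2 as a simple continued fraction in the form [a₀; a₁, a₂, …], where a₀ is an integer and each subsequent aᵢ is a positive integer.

Apply division with remainder until the remainder is 0:
11 = 5·2 + 1, so a_0 = 5
2 = 2·1 + 0, so a_1 = 2

[5; 2]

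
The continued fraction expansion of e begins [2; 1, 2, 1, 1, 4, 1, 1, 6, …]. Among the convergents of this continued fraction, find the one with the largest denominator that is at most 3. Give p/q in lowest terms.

8/3

List convergents until the denominator exceeds the bound:
a_0 = 2: 2/1  (≤ bound)
a_1 = 1: 3/1  (≤ bound)
a_2 = 2: 8/3  (≤ bound)
a_3 = 1: 11/4  (> 3, stop)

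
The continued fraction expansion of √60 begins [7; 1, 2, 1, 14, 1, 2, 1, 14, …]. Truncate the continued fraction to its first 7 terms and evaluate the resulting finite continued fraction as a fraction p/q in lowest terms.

Starting at the tail and folding back:
Start with 2.
1 + 1/(2/1) = 1 + 1/2 = 3/2
14 + 1/(3/2) = 14 + 2/3 = 44/3
1 + 1/(44/3) = 1 + 3/44 = 47/44
2 + 1/(47/44) = 2 + 44/47 = 138/47
1 + 1/(138/47) = 1 + 47/138 = 185/138
7 + 1/(185/138) = 7 + 138/185 = 1433/185

1433/185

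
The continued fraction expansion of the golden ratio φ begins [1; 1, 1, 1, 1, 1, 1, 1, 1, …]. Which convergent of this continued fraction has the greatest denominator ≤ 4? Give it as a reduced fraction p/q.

List convergents until the denominator exceeds the bound:
a_0 = 1: 1/1  (≤ bound)
a_1 = 1: 2/1  (≤ bound)
a_2 = 1: 3/2  (≤ bound)
a_3 = 1: 5/3  (≤ bound)
a_4 = 1: 8/5  (> 4, stop)

5/3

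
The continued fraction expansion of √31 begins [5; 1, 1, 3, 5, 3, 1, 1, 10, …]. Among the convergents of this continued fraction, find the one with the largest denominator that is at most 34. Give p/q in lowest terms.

39/7

List convergents until the denominator exceeds the bound:
a_0 = 5: 5/1  (≤ bound)
a_1 = 1: 6/1  (≤ bound)
a_2 = 1: 11/2  (≤ bound)
a_3 = 3: 39/7  (≤ bound)
a_4 = 5: 206/37  (> 34, stop)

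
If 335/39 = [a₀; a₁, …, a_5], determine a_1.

335 ÷ 39 → quotient 8, remainder 23
39 ÷ 23 → quotient 1, remainder 16

1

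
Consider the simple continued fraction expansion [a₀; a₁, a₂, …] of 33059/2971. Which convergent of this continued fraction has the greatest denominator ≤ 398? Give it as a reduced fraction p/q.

List convergents until the denominator exceeds the bound:
a_0 = 11: 11/1  (≤ bound)
a_1 = 7: 78/7  (≤ bound)
a_2 = 1: 89/8  (≤ bound)
a_3 = 6: 612/55  (≤ bound)
a_4 = 7: 4373/393  (≤ bound)
a_5 = 1: 4985/448  (> 398, stop)

4373/393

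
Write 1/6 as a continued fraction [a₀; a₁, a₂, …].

1 = 0·6 + 1, so a_0 = 0
6 = 6·1 + 0, so a_1 = 6

[0; 6]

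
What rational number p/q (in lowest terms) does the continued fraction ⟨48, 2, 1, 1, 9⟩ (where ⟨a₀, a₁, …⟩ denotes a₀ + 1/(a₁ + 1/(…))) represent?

Work from the innermost term outward:
Start with 9.
1 + 1/(9/1) = 1 + 1/9 = 10/9
1 + 1/(10/9) = 1 + 9/10 = 19/10
2 + 1/(19/10) = 2 + 10/19 = 48/19
48 + 1/(48/19) = 48 + 19/48 = 2323/48

2323/48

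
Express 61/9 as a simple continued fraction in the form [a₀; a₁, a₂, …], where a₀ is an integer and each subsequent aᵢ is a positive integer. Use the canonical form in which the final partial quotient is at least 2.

Repeatedly divide and take the remainder:
⌊61/9⌋ = 6, remainder 7
⌊9/7⌋ = 1, remainder 2
⌊7/2⌋ = 3, remainder 1
⌊2/1⌋ = 2, remainder 0

[6; 1, 3, 2]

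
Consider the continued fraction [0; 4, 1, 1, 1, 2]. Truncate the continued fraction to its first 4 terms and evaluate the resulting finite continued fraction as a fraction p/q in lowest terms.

2/9

Start with 1.
1 + 1/(1/1) = 1 + 1/1 = 2/1
4 + 1/(2/1) = 4 + 1/2 = 9/2
0 + 1/(9/2) = 0 + 2/9 = 2/9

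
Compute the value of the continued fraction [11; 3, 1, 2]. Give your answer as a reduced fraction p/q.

124/11

a_0 = 11: 11/1
a_1 = 3: 34/3
a_2 = 1: 45/4
a_3 = 2: 124/11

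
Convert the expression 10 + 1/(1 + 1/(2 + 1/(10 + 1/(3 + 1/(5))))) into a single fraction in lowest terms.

5456/511

Work from the innermost term outward:
Start with 5.
3 + 1/(5/1) = 3 + 1/5 = 16/5
10 + 1/(16/5) = 10 + 5/16 = 165/16
2 + 1/(165/16) = 2 + 16/165 = 346/165
1 + 1/(346/165) = 1 + 165/346 = 511/346
10 + 1/(511/346) = 10 + 346/511 = 5456/511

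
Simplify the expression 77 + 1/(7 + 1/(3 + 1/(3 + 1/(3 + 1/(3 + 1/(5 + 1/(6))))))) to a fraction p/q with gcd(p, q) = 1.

2014971/26122

Work from the innermost term outward:
Start with 6.
5 + 1/(6/1) = 5 + 1/6 = 31/6
3 + 1/(31/6) = 3 + 6/31 = 99/31
3 + 1/(99/31) = 3 + 31/99 = 328/99
3 + 1/(328/99) = 3 + 99/328 = 1083/328
3 + 1/(1083/328) = 3 + 328/1083 = 3577/1083
7 + 1/(3577/1083) = 7 + 1083/3577 = 26122/3577
77 + 1/(26122/3577) = 77 + 3577/26122 = 2014971/26122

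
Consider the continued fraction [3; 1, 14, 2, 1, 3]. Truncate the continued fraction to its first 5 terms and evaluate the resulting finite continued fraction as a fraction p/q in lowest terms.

Start with 1.
2 + 1/(1/1) = 2 + 1/1 = 3/1
14 + 1/(3/1) = 14 + 1/3 = 43/3
1 + 1/(43/3) = 1 + 3/43 = 46/43
3 + 1/(46/43) = 3 + 43/46 = 181/46

181/46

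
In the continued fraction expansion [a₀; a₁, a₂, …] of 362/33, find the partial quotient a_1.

1

Repeatedly divide and take the remainder:
362 = 10·33 + 32, so a_0 = 10
33 = 1·32 + 1, so a_1 = 1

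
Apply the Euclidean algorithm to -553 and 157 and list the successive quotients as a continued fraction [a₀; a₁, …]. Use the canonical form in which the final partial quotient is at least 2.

⌊-553/157⌋ = -4, remainder 75
⌊157/75⌋ = 2, remainder 7
⌊75/7⌋ = 10, remainder 5
⌊7/5⌋ = 1, remainder 2
⌊5/2⌋ = 2, remainder 1
⌊2/1⌋ = 2, remainder 0

[-4; 2, 10, 1, 2, 2]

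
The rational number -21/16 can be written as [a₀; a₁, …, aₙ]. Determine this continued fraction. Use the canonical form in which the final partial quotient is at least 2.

[-2; 1, 2, 5]

Repeatedly divide and take the remainder:
-21 = -2·16 + 11, so a_0 = -2
16 = 1·11 + 5, so a_1 = 1
11 = 2·5 + 1, so a_2 = 2
5 = 5·1 + 0, so a_3 = 5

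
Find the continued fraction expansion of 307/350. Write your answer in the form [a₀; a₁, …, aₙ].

⌊307/350⌋ = 0, remainder 307
⌊350/307⌋ = 1, remainder 43
⌊307/43⌋ = 7, remainder 6
⌊43/6⌋ = 7, remainder 1
⌊6/1⌋ = 6, remainder 0

[0; 1, 7, 7, 6]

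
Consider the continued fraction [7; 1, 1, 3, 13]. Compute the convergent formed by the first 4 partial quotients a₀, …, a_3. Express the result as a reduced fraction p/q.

Starting at the tail and folding back:
Start with 3.
1 + 1/(3/1) = 1 + 1/3 = 4/3
1 + 1/(4/3) = 1 + 3/4 = 7/4
7 + 1/(7/4) = 7 + 4/7 = 53/7

53/7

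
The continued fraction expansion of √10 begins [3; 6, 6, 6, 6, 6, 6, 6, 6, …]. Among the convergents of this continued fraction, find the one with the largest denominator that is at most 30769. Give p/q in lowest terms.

27379/8658

a_0 = 3: 3/1  (≤ bound)
a_1 = 6: 19/6  (≤ bound)
a_2 = 6: 117/37  (≤ bound)
a_3 = 6: 721/228  (≤ bound)
a_4 = 6: 4443/1405  (≤ bound)
a_5 = 6: 27379/8658  (≤ bound)
a_6 = 6: 168717/53353  (> 30769, stop)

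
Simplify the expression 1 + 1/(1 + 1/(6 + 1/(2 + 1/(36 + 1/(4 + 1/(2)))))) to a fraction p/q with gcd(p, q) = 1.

9245/4953

Start with 2.
4 + 1/(2/1) = 4 + 1/2 = 9/2
36 + 1/(9/2) = 36 + 2/9 = 326/9
2 + 1/(326/9) = 2 + 9/326 = 661/326
6 + 1/(661/326) = 6 + 326/661 = 4292/661
1 + 1/(4292/661) = 1 + 661/4292 = 4953/4292
1 + 1/(4953/4292) = 1 + 4292/4953 = 9245/4953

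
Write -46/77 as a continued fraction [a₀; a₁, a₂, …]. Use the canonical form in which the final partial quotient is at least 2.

⌊-46/77⌋ = -1, remainder 31
⌊77/31⌋ = 2, remainder 15
⌊31/15⌋ = 2, remainder 1
⌊15/1⌋ = 15, remainder 0

[-1; 2, 2, 15]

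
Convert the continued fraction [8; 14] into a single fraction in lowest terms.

113/14

Collapse the nested fraction from the inside out:
Start with 14.
8 + 1/(14/1) = 8 + 1/14 = 113/14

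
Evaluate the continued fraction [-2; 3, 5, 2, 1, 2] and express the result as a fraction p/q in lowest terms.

Start with 2.
1 + 1/(2/1) = 1 + 1/2 = 3/2
2 + 1/(3/2) = 2 + 2/3 = 8/3
5 + 1/(8/3) = 5 + 3/8 = 43/8
3 + 1/(43/8) = 3 + 8/43 = 137/43
-2 + 1/(137/43) = -2 + 43/137 = -231/137

-231/137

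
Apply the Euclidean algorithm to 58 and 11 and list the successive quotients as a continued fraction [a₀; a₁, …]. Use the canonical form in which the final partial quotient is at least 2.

⌊58/11⌋ = 5, remainder 3
⌊11/3⌋ = 3, remainder 2
⌊3/2⌋ = 1, remainder 1
⌊2/1⌋ = 2, remainder 0

[5; 3, 1, 2]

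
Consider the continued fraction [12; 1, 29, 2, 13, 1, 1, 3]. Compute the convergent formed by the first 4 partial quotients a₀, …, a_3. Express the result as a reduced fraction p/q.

a_0 = 12: 12/1
a_1 = 1: 13/1
a_2 = 29: 389/30
a_3 = 2: 791/61

791/61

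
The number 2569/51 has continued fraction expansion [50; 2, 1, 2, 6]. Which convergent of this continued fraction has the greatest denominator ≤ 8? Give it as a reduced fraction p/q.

403/8

List convergents until the denominator exceeds the bound:
a_0 = 50: 50/1  (≤ bound)
a_1 = 2: 101/2  (≤ bound)
a_2 = 1: 151/3  (≤ bound)
a_3 = 2: 403/8  (≤ bound)
a_4 = 6: 2569/51  (> 8, stop)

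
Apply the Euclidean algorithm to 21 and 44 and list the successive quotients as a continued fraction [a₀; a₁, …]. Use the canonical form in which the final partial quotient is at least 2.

21 = 0·44 + 21, so a_0 = 0
44 = 2·21 + 2, so a_1 = 2
21 = 10·2 + 1, so a_2 = 10
2 = 2·1 + 0, so a_3 = 2

[0; 2, 10, 2]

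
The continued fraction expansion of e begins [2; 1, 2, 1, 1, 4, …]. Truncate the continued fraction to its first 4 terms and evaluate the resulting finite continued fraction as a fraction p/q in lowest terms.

a_0 = 2: 2/1
a_1 = 1: 3/1
a_2 = 2: 8/3
a_3 = 1: 11/4

11/4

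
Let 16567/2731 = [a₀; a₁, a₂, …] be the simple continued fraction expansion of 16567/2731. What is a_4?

⌊16567/2731⌋ = 6, remainder 181
⌊2731/181⌋ = 15, remainder 16
⌊181/16⌋ = 11, remainder 5
⌊16/5⌋ = 3, remainder 1
⌊5/1⌋ = 5, remainder 0

5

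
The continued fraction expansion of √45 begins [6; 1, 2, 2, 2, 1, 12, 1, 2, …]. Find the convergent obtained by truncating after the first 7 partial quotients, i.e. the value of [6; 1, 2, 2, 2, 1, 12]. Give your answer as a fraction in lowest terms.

2046/305

Start with 12.
1 + 1/(12/1) = 1 + 1/12 = 13/12
2 + 1/(13/12) = 2 + 12/13 = 38/13
2 + 1/(38/13) = 2 + 13/38 = 89/38
2 + 1/(89/38) = 2 + 38/89 = 216/89
1 + 1/(216/89) = 1 + 89/216 = 305/216
6 + 1/(305/216) = 6 + 216/305 = 2046/305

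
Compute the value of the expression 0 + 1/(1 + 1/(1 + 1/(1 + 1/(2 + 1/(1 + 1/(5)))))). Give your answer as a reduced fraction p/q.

Start with 5.
1 + 1/(5/1) = 1 + 1/5 = 6/5
2 + 1/(6/5) = 2 + 5/6 = 17/6
1 + 1/(17/6) = 1 + 6/17 = 23/17
1 + 1/(23/17) = 1 + 17/23 = 40/23
1 + 1/(40/23) = 1 + 23/40 = 63/40
0 + 1/(63/40) = 0 + 40/63 = 40/63

40/63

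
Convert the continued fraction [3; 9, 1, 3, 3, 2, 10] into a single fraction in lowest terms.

9484/3057

a_0 = 3: 3/1
a_1 = 9: 28/9
a_2 = 1: 31/10
a_3 = 3: 121/39
a_4 = 3: 394/127
a_5 = 2: 909/293
a_6 = 10: 9484/3057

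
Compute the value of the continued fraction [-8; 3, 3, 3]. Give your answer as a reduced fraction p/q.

-254/33

Start with 3.
3 + 1/(3/1) = 3 + 1/3 = 10/3
3 + 1/(10/3) = 3 + 3/10 = 33/10
-8 + 1/(33/10) = -8 + 10/33 = -254/33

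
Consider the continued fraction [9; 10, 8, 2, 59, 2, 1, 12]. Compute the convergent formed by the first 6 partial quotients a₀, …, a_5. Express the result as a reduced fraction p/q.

Starting at the tail and folding back:
Start with 2.
59 + 1/(2/1) = 59 + 1/2 = 119/2
2 + 1/(119/2) = 2 + 2/119 = 240/119
8 + 1/(240/119) = 8 + 119/240 = 2039/240
10 + 1/(2039/240) = 10 + 240/2039 = 20630/2039
9 + 1/(20630/2039) = 9 + 2039/20630 = 187709/20630

187709/20630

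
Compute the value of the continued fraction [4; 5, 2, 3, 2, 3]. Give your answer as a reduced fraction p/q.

1251/299

Start with 3.
2 + 1/(3/1) = 2 + 1/3 = 7/3
3 + 1/(7/3) = 3 + 3/7 = 24/7
2 + 1/(24/7) = 2 + 7/24 = 55/24
5 + 1/(55/24) = 5 + 24/55 = 299/55
4 + 1/(299/55) = 4 + 55/299 = 1251/299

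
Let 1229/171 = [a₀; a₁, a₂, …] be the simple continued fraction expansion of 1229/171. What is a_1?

Apply division with remainder until the remainder is 0:
1229 = 7·171 + 32, so a_0 = 7
171 = 5·32 + 11, so a_1 = 5

5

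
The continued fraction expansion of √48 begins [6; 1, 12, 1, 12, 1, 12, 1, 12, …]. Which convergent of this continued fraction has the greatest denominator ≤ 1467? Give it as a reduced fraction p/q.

List convergents until the denominator exceeds the bound:
a_0 = 6: 6/1  (≤ bound)
a_1 = 1: 7/1  (≤ bound)
a_2 = 12: 90/13  (≤ bound)
a_3 = 1: 97/14  (≤ bound)
a_4 = 12: 1254/181  (≤ bound)
a_5 = 1: 1351/195  (≤ bound)
a_6 = 12: 17466/2521  (> 1467, stop)

1351/195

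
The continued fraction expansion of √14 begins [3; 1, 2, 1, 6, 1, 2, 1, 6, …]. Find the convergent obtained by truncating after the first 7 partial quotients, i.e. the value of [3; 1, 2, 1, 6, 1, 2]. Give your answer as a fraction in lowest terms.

333/89

Use the convergent recurrence hₖ = aₖ·hₖ₋₁ + hₖ₋₂ (and likewise for the denominators kₖ):
a_0 = 3: 3/1
a_1 = 1: 4/1
a_2 = 2: 11/3
a_3 = 1: 15/4
a_4 = 6: 101/27
a_5 = 1: 116/31
a_6 = 2: 333/89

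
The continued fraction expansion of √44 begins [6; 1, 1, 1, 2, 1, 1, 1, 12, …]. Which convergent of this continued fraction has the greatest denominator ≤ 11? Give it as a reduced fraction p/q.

73/11

a_0 = 6: 6/1  (≤ bound)
a_1 = 1: 7/1  (≤ bound)
a_2 = 1: 13/2  (≤ bound)
a_3 = 1: 20/3  (≤ bound)
a_4 = 2: 53/8  (≤ bound)
a_5 = 1: 73/11  (≤ bound)
a_6 = 1: 126/19  (> 11, stop)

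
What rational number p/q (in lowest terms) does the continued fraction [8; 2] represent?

17/2

a_0 = 8: 8/1
a_1 = 2: 17/2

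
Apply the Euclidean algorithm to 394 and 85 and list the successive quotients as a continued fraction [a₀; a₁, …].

[4; 1, 1, 1, 2, 1, 7]

Repeatedly divide and take the remainder:
394 ÷ 85 → quotient 4, remainder 54
85 ÷ 54 → quotient 1, remainder 31
54 ÷ 31 → quotient 1, remainder 23
31 ÷ 23 → quotient 1, remainder 8
23 ÷ 8 → quotient 2, remainder 7
8 ÷ 7 → quotient 1, remainder 1
7 ÷ 1 → quotient 7, remainder 0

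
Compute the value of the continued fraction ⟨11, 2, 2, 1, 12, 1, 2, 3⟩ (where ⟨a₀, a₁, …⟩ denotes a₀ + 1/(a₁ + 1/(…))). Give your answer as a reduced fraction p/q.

10730/939

Start with 3.
2 + 1/(3/1) = 2 + 1/3 = 7/3
1 + 1/(7/3) = 1 + 3/7 = 10/7
12 + 1/(10/7) = 12 + 7/10 = 127/10
1 + 1/(127/10) = 1 + 10/127 = 137/127
2 + 1/(137/127) = 2 + 127/137 = 401/137
2 + 1/(401/137) = 2 + 137/401 = 939/401
11 + 1/(939/401) = 11 + 401/939 = 10730/939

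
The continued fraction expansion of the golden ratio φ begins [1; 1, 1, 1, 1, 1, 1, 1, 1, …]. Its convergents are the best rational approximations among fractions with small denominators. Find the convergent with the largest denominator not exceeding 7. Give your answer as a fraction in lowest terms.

8/5

a_0 = 1: 1/1  (≤ bound)
a_1 = 1: 2/1  (≤ bound)
a_2 = 1: 3/2  (≤ bound)
a_3 = 1: 5/3  (≤ bound)
a_4 = 1: 8/5  (≤ bound)
a_5 = 1: 13/8  (> 7, stop)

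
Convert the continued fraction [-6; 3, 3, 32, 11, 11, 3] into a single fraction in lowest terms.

-695995/122111

a_0 = -6: -6/1
a_1 = 3: -17/3
a_2 = 3: -57/10
a_3 = 32: -1841/323
a_4 = 11: -20308/3563
a_5 = 11: -225229/39516
a_6 = 3: -695995/122111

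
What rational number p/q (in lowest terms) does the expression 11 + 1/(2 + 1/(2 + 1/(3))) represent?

a_0 = 11: 11/1
a_1 = 2: 23/2
a_2 = 2: 57/5
a_3 = 3: 194/17

194/17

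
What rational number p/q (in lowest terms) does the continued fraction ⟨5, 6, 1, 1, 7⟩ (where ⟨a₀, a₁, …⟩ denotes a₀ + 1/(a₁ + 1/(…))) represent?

505/98

Start with 7.
1 + 1/(7/1) = 1 + 1/7 = 8/7
1 + 1/(8/7) = 1 + 7/8 = 15/8
6 + 1/(15/8) = 6 + 8/15 = 98/15
5 + 1/(98/15) = 5 + 15/98 = 505/98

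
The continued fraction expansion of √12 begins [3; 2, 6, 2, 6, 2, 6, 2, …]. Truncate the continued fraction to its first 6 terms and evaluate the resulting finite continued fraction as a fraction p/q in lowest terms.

Compute successive convergents:
a_0 = 3: 3/1
a_1 = 2: 7/2
a_2 = 6: 45/13
a_3 = 2: 97/28
a_4 = 6: 627/181
a_5 = 2: 1351/390

1351/390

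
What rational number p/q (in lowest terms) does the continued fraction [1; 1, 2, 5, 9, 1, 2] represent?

Work from the innermost term outward:
Start with 2.
1 + 1/(2/1) = 1 + 1/2 = 3/2
9 + 1/(3/2) = 9 + 2/3 = 29/3
5 + 1/(29/3) = 5 + 3/29 = 148/29
2 + 1/(148/29) = 2 + 29/148 = 325/148
1 + 1/(325/148) = 1 + 148/325 = 473/325
1 + 1/(473/325) = 1 + 325/473 = 798/473

798/473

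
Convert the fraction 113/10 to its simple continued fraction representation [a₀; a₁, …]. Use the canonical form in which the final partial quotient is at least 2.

⌊113/10⌋ = 11, remainder 3
⌊10/3⌋ = 3, remainder 1
⌊3/1⌋ = 3, remainder 0

[11; 3, 3]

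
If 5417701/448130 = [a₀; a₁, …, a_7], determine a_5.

6

Run the Euclidean algorithm, recording each quotient:
⌊5417701/448130⌋ = 12, remainder 40141
⌊448130/40141⌋ = 11, remainder 6579
⌊40141/6579⌋ = 6, remainder 667
⌊6579/667⌋ = 9, remainder 576
⌊667/576⌋ = 1, remainder 91
⌊576/91⌋ = 6, remainder 30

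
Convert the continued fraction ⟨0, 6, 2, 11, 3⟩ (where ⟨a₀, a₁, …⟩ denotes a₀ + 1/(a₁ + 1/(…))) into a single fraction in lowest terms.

71/460

Start with 3.
11 + 1/(3/1) = 11 + 1/3 = 34/3
2 + 1/(34/3) = 2 + 3/34 = 71/34
6 + 1/(71/34) = 6 + 34/71 = 460/71
0 + 1/(460/71) = 0 + 71/460 = 71/460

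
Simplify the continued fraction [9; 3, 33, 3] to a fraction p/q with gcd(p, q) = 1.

2827/303

Starting at the tail and folding back:
Start with 3.
33 + 1/(3/1) = 33 + 1/3 = 100/3
3 + 1/(100/3) = 3 + 3/100 = 303/100
9 + 1/(303/100) = 9 + 100/303 = 2827/303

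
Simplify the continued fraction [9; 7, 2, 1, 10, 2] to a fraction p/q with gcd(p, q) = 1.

4495/492

Start with 2.
10 + 1/(2/1) = 10 + 1/2 = 21/2
1 + 1/(21/2) = 1 + 2/21 = 23/21
2 + 1/(23/21) = 2 + 21/23 = 67/23
7 + 1/(67/23) = 7 + 23/67 = 492/67
9 + 1/(492/67) = 9 + 67/492 = 4495/492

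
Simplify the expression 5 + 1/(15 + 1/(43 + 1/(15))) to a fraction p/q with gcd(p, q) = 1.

Build up convergents one term at a time:
a_0 = 5: 5/1
a_1 = 15: 76/15
a_2 = 43: 3273/646
a_3 = 15: 49171/9705

49171/9705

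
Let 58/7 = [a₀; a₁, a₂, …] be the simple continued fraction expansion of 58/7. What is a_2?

2

Apply division with remainder until the remainder is 0:
58 ÷ 7 → quotient 8, remainder 2
7 ÷ 2 → quotient 3, remainder 1
2 ÷ 1 → quotient 2, remainder 0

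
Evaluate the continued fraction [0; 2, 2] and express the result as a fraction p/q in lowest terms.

2/5

Start with 2.
2 + 1/(2/1) = 2 + 1/2 = 5/2
0 + 1/(5/2) = 0 + 2/5 = 2/5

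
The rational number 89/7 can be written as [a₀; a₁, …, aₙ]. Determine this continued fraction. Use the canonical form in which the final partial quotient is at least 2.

[12; 1, 2, 2]

89 ÷ 7 → quotient 12, remainder 5
7 ÷ 5 → quotient 1, remainder 2
5 ÷ 2 → quotient 2, remainder 1
2 ÷ 1 → quotient 2, remainder 0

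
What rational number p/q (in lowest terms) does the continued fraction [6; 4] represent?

Use the convergent recurrence hₖ = aₖ·hₖ₋₁ + hₖ₋₂ (and likewise for the denominators kₖ):
a_0 = 6: 6/1
a_1 = 4: 25/4

25/4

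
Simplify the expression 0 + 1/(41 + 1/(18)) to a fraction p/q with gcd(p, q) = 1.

Start with 18.
41 + 1/(18/1) = 41 + 1/18 = 739/18
0 + 1/(739/18) = 0 + 18/739 = 18/739

18/739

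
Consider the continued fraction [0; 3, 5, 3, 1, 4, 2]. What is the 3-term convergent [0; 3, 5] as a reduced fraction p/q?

a_0 = 0: 0/1
a_1 = 3: 1/3
a_2 = 5: 5/16

5/16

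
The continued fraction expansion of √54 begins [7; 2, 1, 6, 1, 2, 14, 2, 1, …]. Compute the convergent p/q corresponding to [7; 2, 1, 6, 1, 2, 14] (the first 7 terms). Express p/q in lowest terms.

Collapse the nested fraction from the inside out:
Start with 14.
2 + 1/(14/1) = 2 + 1/14 = 29/14
1 + 1/(29/14) = 1 + 14/29 = 43/29
6 + 1/(43/29) = 6 + 29/43 = 287/43
1 + 1/(287/43) = 1 + 43/287 = 330/287
2 + 1/(330/287) = 2 + 287/330 = 947/330
7 + 1/(947/330) = 7 + 330/947 = 6959/947

6959/947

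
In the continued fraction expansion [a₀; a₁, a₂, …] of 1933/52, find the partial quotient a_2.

1933 ÷ 52 → quotient 37, remainder 9
52 ÷ 9 → quotient 5, remainder 7
9 ÷ 7 → quotient 1, remainder 2

1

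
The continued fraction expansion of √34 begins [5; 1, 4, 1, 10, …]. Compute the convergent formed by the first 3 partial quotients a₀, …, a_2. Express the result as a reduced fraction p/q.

29/5

a_0 = 5: 5/1
a_1 = 1: 6/1
a_2 = 4: 29/5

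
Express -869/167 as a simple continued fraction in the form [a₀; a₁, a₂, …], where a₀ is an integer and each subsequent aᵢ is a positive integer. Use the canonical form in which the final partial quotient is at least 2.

[-6; 1, 3, 1, 10, 3]

Apply division with remainder until the remainder is 0:
⌊-869/167⌋ = -6, remainder 133
⌊167/133⌋ = 1, remainder 34
⌊133/34⌋ = 3, remainder 31
⌊34/31⌋ = 1, remainder 3
⌊31/3⌋ = 10, remainder 1
⌊3/1⌋ = 3, remainder 0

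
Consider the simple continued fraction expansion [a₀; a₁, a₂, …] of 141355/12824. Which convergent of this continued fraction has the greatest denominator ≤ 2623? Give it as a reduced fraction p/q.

List convergents until the denominator exceeds the bound:
a_0 = 11: 11/1  (≤ bound)
a_1 = 44: 485/44  (≤ bound)
a_2 = 14: 6801/617  (≤ bound)
a_3 = 1: 7286/661  (≤ bound)
a_4 = 1: 14087/1278  (≤ bound)
a_5 = 4: 63634/5773  (> 2623, stop)

14087/1278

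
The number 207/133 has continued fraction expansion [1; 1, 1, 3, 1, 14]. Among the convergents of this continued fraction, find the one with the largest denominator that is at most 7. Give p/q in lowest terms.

11/7

a_0 = 1: 1/1  (≤ bound)
a_1 = 1: 2/1  (≤ bound)
a_2 = 1: 3/2  (≤ bound)
a_3 = 3: 11/7  (≤ bound)
a_4 = 1: 14/9  (> 7, stop)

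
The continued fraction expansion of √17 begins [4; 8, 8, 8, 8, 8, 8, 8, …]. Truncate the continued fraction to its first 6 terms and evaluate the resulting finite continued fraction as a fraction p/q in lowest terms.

Start with 8.
8 + 1/(8/1) = 8 + 1/8 = 65/8
8 + 1/(65/8) = 8 + 8/65 = 528/65
8 + 1/(528/65) = 8 + 65/528 = 4289/528
8 + 1/(4289/528) = 8 + 528/4289 = 34840/4289
4 + 1/(34840/4289) = 4 + 4289/34840 = 143649/34840

143649/34840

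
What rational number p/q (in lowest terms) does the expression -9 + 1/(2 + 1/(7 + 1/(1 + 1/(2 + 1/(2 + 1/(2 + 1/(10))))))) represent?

Compute successive convergents:
a_0 = -9: -9/1
a_1 = 2: -17/2
a_2 = 7: -128/15
a_3 = 1: -145/17
a_4 = 2: -418/49
a_5 = 2: -981/115
a_6 = 2: -2380/279
a_7 = 10: -24781/2905

-24781/2905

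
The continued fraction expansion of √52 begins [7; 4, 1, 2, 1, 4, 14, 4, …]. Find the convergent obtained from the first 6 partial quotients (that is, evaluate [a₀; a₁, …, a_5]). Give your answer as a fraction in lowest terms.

649/90

Collapse the nested fraction from the inside out:
Start with 4.
1 + 1/(4/1) = 1 + 1/4 = 5/4
2 + 1/(5/4) = 2 + 4/5 = 14/5
1 + 1/(14/5) = 1 + 5/14 = 19/14
4 + 1/(19/14) = 4 + 14/19 = 90/19
7 + 1/(90/19) = 7 + 19/90 = 649/90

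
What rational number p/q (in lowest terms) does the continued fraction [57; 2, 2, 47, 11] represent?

149931/2612

Start with 11.
47 + 1/(11/1) = 47 + 1/11 = 518/11
2 + 1/(518/11) = 2 + 11/518 = 1047/518
2 + 1/(1047/518) = 2 + 518/1047 = 2612/1047
57 + 1/(2612/1047) = 57 + 1047/2612 = 149931/2612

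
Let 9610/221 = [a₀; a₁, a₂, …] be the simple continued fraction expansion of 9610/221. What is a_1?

Repeatedly divide and take the remainder:
⌊9610/221⌋ = 43, remainder 107
⌊221/107⌋ = 2, remainder 7

2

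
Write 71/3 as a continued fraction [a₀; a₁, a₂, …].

[23; 1, 2]

71 ÷ 3 → quotient 23, remainder 2
3 ÷ 2 → quotient 1, remainder 1
2 ÷ 1 → quotient 2, remainder 0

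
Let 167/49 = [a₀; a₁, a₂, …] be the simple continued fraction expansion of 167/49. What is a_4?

2

Run the Euclidean algorithm, recording each quotient:
⌊167/49⌋ = 3, remainder 20
⌊49/20⌋ = 2, remainder 9
⌊20/9⌋ = 2, remainder 2
⌊9/2⌋ = 4, remainder 1
⌊2/1⌋ = 2, remainder 0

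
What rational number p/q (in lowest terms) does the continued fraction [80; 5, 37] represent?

Use the convergent recurrence hₖ = aₖ·hₖ₋₁ + hₖ₋₂ (and likewise for the denominators kₖ):
a_0 = 80: 80/1
a_1 = 5: 401/5
a_2 = 37: 14917/186

14917/186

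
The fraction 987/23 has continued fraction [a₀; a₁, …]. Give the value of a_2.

Run the Euclidean algorithm, recording each quotient:
987 ÷ 23 → quotient 42, remainder 21
23 ÷ 21 → quotient 1, remainder 2
21 ÷ 2 → quotient 10, remainder 1

10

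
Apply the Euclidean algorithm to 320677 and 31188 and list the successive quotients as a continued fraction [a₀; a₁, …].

[10; 3, 1, 1, 5, 53, 7, 2]

Run the Euclidean algorithm, recording each quotient:
⌊320677/31188⌋ = 10, remainder 8797
⌊31188/8797⌋ = 3, remainder 4797
⌊8797/4797⌋ = 1, remainder 4000
⌊4797/4000⌋ = 1, remainder 797
⌊4000/797⌋ = 5, remainder 15
⌊797/15⌋ = 53, remainder 2
⌊15/2⌋ = 7, remainder 1
⌊2/1⌋ = 2, remainder 0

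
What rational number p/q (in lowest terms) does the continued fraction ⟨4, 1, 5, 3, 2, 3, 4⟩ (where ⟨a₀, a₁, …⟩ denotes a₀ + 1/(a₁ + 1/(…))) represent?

a_0 = 4: 4/1
a_1 = 1: 5/1
a_2 = 5: 29/6
a_3 = 3: 92/19
a_4 = 2: 213/44
a_5 = 3: 731/151
a_6 = 4: 3137/648

3137/648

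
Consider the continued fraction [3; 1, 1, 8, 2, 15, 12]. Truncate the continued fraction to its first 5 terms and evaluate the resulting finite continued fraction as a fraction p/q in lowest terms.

Work from the innermost term outward:
Start with 2.
8 + 1/(2/1) = 8 + 1/2 = 17/2
1 + 1/(17/2) = 1 + 2/17 = 19/17
1 + 1/(19/17) = 1 + 17/19 = 36/19
3 + 1/(36/19) = 3 + 19/36 = 127/36

127/36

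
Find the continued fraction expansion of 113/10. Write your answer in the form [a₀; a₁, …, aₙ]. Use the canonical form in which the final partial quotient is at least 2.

[11; 3, 3]

113 ÷ 10 → quotient 11, remainder 3
10 ÷ 3 → quotient 3, remainder 1
3 ÷ 1 → quotient 3, remainder 0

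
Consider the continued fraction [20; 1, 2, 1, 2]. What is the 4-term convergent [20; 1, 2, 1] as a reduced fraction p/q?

a_0 = 20: 20/1
a_1 = 1: 21/1
a_2 = 2: 62/3
a_3 = 1: 83/4

83/4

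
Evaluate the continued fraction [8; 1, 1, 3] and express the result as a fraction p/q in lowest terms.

Build up convergents one term at a time:
a_0 = 8: 8/1
a_1 = 1: 9/1
a_2 = 1: 17/2
a_3 = 3: 60/7

60/7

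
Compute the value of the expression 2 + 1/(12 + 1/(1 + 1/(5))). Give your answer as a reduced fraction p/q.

160/77

a_0 = 2: 2/1
a_1 = 12: 25/12
a_2 = 1: 27/13
a_3 = 5: 160/77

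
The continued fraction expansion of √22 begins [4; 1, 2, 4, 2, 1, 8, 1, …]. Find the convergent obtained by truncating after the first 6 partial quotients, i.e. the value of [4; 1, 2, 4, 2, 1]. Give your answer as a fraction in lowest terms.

Starting at the tail and folding back:
Start with 1.
2 + 1/(1/1) = 2 + 1/1 = 3/1
4 + 1/(3/1) = 4 + 1/3 = 13/3
2 + 1/(13/3) = 2 + 3/13 = 29/13
1 + 1/(29/13) = 1 + 13/29 = 42/29
4 + 1/(42/29) = 4 + 29/42 = 197/42

197/42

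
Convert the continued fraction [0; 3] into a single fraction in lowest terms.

1/3

Build up convergents one term at a time:
a_0 = 0: 0/1
a_1 = 3: 1/3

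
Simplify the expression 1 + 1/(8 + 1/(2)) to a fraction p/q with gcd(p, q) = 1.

Collapse the nested fraction from the inside out:
Start with 2.
8 + 1/(2/1) = 8 + 1/2 = 17/2
1 + 1/(17/2) = 1 + 2/17 = 19/17

19/17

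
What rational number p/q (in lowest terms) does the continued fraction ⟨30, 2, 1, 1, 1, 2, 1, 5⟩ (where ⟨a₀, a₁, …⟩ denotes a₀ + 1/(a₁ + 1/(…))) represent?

Work from the innermost term outward:
Start with 5.
1 + 1/(5/1) = 1 + 1/5 = 6/5
2 + 1/(6/5) = 2 + 5/6 = 17/6
1 + 1/(17/6) = 1 + 6/17 = 23/17
1 + 1/(23/17) = 1 + 17/23 = 40/23
1 + 1/(40/23) = 1 + 23/40 = 63/40
2 + 1/(63/40) = 2 + 40/63 = 166/63
30 + 1/(166/63) = 30 + 63/166 = 5043/166

5043/166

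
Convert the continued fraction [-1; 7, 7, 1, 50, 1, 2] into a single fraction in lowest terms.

Compute successive convergents:
a_0 = -1: -1/1
a_1 = 7: -6/7
a_2 = 7: -43/50
a_3 = 1: -49/57
a_4 = 50: -2493/2900
a_5 = 1: -2542/2957
a_6 = 2: -7577/8814

-7577/8814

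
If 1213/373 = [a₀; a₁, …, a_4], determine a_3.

30

1213 = 3·373 + 94, so a_0 = 3
373 = 3·94 + 91, so a_1 = 3
94 = 1·91 + 3, so a_2 = 1
91 = 30·3 + 1, so a_3 = 30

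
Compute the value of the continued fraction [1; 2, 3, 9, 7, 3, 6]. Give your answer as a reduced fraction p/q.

a_0 = 1: 1/1
a_1 = 2: 3/2
a_2 = 3: 10/7
a_3 = 9: 93/65
a_4 = 7: 661/462
a_5 = 3: 2076/1451
a_6 = 6: 13117/9168

13117/9168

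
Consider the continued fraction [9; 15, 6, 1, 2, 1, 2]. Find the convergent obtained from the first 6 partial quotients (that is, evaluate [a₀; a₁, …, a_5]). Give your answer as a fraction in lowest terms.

a_0 = 9: 9/1
a_1 = 15: 136/15
a_2 = 6: 825/91
a_3 = 1: 961/106
a_4 = 2: 2747/303
a_5 = 1: 3708/409

3708/409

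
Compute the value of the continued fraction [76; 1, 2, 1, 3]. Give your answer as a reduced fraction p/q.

Starting at the tail and folding back:
Start with 3.
1 + 1/(3/1) = 1 + 1/3 = 4/3
2 + 1/(4/3) = 2 + 3/4 = 11/4
1 + 1/(11/4) = 1 + 4/11 = 15/11
76 + 1/(15/11) = 76 + 11/15 = 1151/15

1151/15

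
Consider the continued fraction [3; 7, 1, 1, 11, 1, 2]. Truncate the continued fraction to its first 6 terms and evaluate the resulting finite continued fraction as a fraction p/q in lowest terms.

Work from the innermost term outward:
Start with 1.
11 + 1/(1/1) = 11 + 1/1 = 12/1
1 + 1/(12/1) = 1 + 1/12 = 13/12
1 + 1/(13/12) = 1 + 12/13 = 25/13
7 + 1/(25/13) = 7 + 13/25 = 188/25
3 + 1/(188/25) = 3 + 25/188 = 589/188

589/188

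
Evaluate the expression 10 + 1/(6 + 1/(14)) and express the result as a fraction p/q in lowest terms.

Build up convergents one term at a time:
a_0 = 10: 10/1
a_1 = 6: 61/6
a_2 = 14: 864/85

864/85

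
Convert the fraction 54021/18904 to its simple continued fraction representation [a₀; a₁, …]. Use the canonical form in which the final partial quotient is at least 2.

[2; 1, 6, 40, 6, 11]

54021 = 2·18904 + 16213, so a_0 = 2
18904 = 1·16213 + 2691, so a_1 = 1
16213 = 6·2691 + 67, so a_2 = 6
2691 = 40·67 + 11, so a_3 = 40
67 = 6·11 + 1, so a_4 = 6
11 = 11·1 + 0, so a_5 = 11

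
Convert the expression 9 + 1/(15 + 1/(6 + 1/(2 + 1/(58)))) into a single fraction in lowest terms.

Start with 58.
2 + 1/(58/1) = 2 + 1/58 = 117/58
6 + 1/(117/58) = 6 + 58/117 = 760/117
15 + 1/(760/117) = 15 + 117/760 = 11517/760
9 + 1/(11517/760) = 9 + 760/11517 = 104413/11517

104413/11517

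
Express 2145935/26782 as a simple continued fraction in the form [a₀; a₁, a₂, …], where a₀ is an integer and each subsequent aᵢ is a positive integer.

[80; 7, 1, 14, 2, 13, 8]

⌊2145935/26782⌋ = 80, remainder 3375
⌊26782/3375⌋ = 7, remainder 3157
⌊3375/3157⌋ = 1, remainder 218
⌊3157/218⌋ = 14, remainder 105
⌊218/105⌋ = 2, remainder 8
⌊105/8⌋ = 13, remainder 1
⌊8/1⌋ = 8, remainder 0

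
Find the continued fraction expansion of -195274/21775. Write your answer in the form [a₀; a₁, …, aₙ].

Repeatedly divide and take the remainder:
-195274 = -9·21775 + 701, so a_0 = -9
21775 = 31·701 + 44, so a_1 = 31
701 = 15·44 + 41, so a_2 = 15
44 = 1·41 + 3, so a_3 = 1
41 = 13·3 + 2, so a_4 = 13
3 = 1·2 + 1, so a_5 = 1
2 = 2·1 + 0, so a_6 = 2

[-9; 31, 15, 1, 13, 1, 2]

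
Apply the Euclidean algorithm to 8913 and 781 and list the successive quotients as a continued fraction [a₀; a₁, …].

[11; 2, 2, 2, 1, 5, 1, 6]

8913 = 11·781 + 322, so a_0 = 11
781 = 2·322 + 137, so a_1 = 2
322 = 2·137 + 48, so a_2 = 2
137 = 2·48 + 41, so a_3 = 2
48 = 1·41 + 7, so a_4 = 1
41 = 5·7 + 6, so a_5 = 5
7 = 1·6 + 1, so a_6 = 1
6 = 6·1 + 0, so a_7 = 6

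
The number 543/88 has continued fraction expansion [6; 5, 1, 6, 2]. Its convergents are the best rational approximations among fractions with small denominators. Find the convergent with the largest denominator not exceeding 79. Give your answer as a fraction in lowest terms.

List convergents until the denominator exceeds the bound:
a_0 = 6: 6/1  (≤ bound)
a_1 = 5: 31/5  (≤ bound)
a_2 = 1: 37/6  (≤ bound)
a_3 = 6: 253/41  (≤ bound)
a_4 = 2: 543/88  (> 79, stop)

253/41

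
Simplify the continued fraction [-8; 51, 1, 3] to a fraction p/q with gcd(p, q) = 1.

Build up convergents one term at a time:
a_0 = -8: -8/1
a_1 = 51: -407/51
a_2 = 1: -415/52
a_3 = 3: -1652/207

-1652/207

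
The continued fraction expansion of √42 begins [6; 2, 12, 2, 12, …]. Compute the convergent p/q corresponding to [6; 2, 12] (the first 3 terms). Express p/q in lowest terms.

162/25

Start with 12.
2 + 1/(12/1) = 2 + 1/12 = 25/12
6 + 1/(25/12) = 6 + 12/25 = 162/25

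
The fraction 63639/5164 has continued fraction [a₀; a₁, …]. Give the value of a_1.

63639 = 12·5164 + 1671, so a_0 = 12
5164 = 3·1671 + 151, so a_1 = 3

3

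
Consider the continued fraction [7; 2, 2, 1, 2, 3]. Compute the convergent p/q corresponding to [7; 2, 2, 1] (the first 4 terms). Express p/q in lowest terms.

Build up convergents one term at a time:
a_0 = 7: 7/1
a_1 = 2: 15/2
a_2 = 2: 37/5
a_3 = 1: 52/7

52/7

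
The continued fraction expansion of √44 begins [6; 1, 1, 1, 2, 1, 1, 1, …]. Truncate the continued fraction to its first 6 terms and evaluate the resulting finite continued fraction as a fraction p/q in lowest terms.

73/11

Use the convergent recurrence hₖ = aₖ·hₖ₋₁ + hₖ₋₂ (and likewise for the denominators kₖ):
a_0 = 6: 6/1
a_1 = 1: 7/1
a_2 = 1: 13/2
a_3 = 1: 20/3
a_4 = 2: 53/8
a_5 = 1: 73/11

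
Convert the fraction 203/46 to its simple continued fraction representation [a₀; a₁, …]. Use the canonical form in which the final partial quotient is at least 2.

[4; 2, 2, 2, 1, 2]

203 ÷ 46 → quotient 4, remainder 19
46 ÷ 19 → quotient 2, remainder 8
19 ÷ 8 → quotient 2, remainder 3
8 ÷ 3 → quotient 2, remainder 2
3 ÷ 2 → quotient 1, remainder 1
2 ÷ 1 → quotient 2, remainder 0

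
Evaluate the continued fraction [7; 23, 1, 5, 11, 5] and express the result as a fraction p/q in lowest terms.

a_0 = 7: 7/1
a_1 = 23: 162/23
a_2 = 1: 169/24
a_3 = 5: 1007/143
a_4 = 11: 11246/1597
a_5 = 5: 57237/8128

57237/8128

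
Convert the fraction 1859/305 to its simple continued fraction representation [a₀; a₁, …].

[6; 10, 1, 1, 14]

Run the Euclidean algorithm, recording each quotient:
1859 = 6·305 + 29, so a_0 = 6
305 = 10·29 + 15, so a_1 = 10
29 = 1·15 + 14, so a_2 = 1
15 = 1·14 + 1, so a_3 = 1
14 = 14·1 + 0, so a_4 = 14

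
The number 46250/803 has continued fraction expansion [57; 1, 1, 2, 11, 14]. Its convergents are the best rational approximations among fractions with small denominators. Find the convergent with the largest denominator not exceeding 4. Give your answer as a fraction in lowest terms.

115/2

List convergents until the denominator exceeds the bound:
a_0 = 57: 57/1  (≤ bound)
a_1 = 1: 58/1  (≤ bound)
a_2 = 1: 115/2  (≤ bound)
a_3 = 2: 288/5  (> 4, stop)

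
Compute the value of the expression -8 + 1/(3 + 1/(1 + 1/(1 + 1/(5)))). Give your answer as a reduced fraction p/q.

-301/39

Work from the innermost term outward:
Start with 5.
1 + 1/(5/1) = 1 + 1/5 = 6/5
1 + 1/(6/5) = 1 + 5/6 = 11/6
3 + 1/(11/6) = 3 + 6/11 = 39/11
-8 + 1/(39/11) = -8 + 11/39 = -301/39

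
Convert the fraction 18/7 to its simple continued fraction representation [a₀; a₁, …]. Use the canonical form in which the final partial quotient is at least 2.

Run the Euclidean algorithm, recording each quotient:
⌊18/7⌋ = 2, remainder 4
⌊7/4⌋ = 1, remainder 3
⌊4/3⌋ = 1, remainder 1
⌊3/1⌋ = 3, remainder 0

[2; 1, 1, 3]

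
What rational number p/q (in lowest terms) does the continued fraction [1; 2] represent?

Build up convergents one term at a time:
a_0 = 1: 1/1
a_1 = 2: 3/2

3/2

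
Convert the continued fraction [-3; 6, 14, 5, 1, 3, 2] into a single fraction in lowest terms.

a_0 = -3: -3/1
a_1 = 6: -17/6
a_2 = 14: -241/85
a_3 = 5: -1222/431
a_4 = 1: -1463/516
a_5 = 3: -5611/1979
a_6 = 2: -12685/4474

-12685/4474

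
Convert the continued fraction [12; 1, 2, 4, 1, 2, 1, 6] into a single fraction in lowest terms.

a_0 = 12: 12/1
a_1 = 1: 13/1
a_2 = 2: 38/3
a_3 = 4: 165/13
a_4 = 1: 203/16
a_5 = 2: 571/45
a_6 = 1: 774/61
a_7 = 6: 5215/411

5215/411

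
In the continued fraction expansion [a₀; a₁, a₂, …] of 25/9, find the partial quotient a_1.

1

Run the Euclidean algorithm, recording each quotient:
⌊25/9⌋ = 2, remainder 7
⌊9/7⌋ = 1, remainder 2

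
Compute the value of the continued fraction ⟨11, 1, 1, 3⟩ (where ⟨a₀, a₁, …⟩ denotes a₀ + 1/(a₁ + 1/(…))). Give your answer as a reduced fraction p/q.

a_0 = 11: 11/1
a_1 = 1: 12/1
a_2 = 1: 23/2
a_3 = 3: 81/7

81/7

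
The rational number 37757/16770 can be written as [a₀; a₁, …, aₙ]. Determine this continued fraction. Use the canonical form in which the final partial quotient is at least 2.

37757 ÷ 16770 → quotient 2, remainder 4217
16770 ÷ 4217 → quotient 3, remainder 4119
4217 ÷ 4119 → quotient 1, remainder 98
4119 ÷ 98 → quotient 42, remainder 3
98 ÷ 3 → quotient 32, remainder 2
3 ÷ 2 → quotient 1, remainder 1
2 ÷ 1 → quotient 2, remainder 0

[2; 3, 1, 42, 32, 1, 2]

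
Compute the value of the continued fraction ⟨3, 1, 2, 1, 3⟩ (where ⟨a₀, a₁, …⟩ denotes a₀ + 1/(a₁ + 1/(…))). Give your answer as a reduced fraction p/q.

56/15

Start with 3.
1 + 1/(3/1) = 1 + 1/3 = 4/3
2 + 1/(4/3) = 2 + 3/4 = 11/4
1 + 1/(11/4) = 1 + 4/11 = 15/11
3 + 1/(15/11) = 3 + 11/15 = 56/15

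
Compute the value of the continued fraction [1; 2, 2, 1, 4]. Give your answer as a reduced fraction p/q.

47/33

Collapse the nested fraction from the inside out:
Start with 4.
1 + 1/(4/1) = 1 + 1/4 = 5/4
2 + 1/(5/4) = 2 + 4/5 = 14/5
2 + 1/(14/5) = 2 + 5/14 = 33/14
1 + 1/(33/14) = 1 + 14/33 = 47/33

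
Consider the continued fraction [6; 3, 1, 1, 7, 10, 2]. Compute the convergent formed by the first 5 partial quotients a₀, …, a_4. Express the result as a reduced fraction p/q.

a_0 = 6: 6/1
a_1 = 3: 19/3
a_2 = 1: 25/4
a_3 = 1: 44/7
a_4 = 7: 333/53

333/53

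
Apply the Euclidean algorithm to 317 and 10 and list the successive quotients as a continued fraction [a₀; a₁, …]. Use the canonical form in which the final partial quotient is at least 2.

317 = 31·10 + 7, so a_0 = 31
10 = 1·7 + 3, so a_1 = 1
7 = 2·3 + 1, so a_2 = 2
3 = 3·1 + 0, so a_3 = 3

[31; 1, 2, 3]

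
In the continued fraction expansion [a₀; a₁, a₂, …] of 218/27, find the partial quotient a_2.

⌊218/27⌋ = 8, remainder 2
⌊27/2⌋ = 13, remainder 1
⌊2/1⌋ = 2, remainder 0

2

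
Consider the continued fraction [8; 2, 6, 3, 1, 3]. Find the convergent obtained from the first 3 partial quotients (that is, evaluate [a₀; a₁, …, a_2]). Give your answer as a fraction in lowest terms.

110/13

Start with 6.
2 + 1/(6/1) = 2 + 1/6 = 13/6
8 + 1/(13/6) = 8 + 6/13 = 110/13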